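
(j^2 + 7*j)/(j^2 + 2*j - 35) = j/(j - 5)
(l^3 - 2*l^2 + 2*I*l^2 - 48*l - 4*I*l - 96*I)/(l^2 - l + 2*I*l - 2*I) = (l^2 - 2*l - 48)/(l - 1)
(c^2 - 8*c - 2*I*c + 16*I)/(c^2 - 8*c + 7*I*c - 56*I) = (c - 2*I)/(c + 7*I)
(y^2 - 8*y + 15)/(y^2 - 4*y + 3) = (y - 5)/(y - 1)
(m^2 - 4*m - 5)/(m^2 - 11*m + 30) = (m + 1)/(m - 6)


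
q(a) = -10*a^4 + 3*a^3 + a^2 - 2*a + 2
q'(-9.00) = 29869.00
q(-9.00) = -67696.00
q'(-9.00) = 29869.00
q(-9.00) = -67696.00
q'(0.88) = -20.53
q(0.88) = -2.94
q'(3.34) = -1385.31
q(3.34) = -1126.22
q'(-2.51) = 682.21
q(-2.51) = -431.03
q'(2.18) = -369.28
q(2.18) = -192.38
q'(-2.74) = 882.92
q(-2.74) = -610.37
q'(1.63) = -148.06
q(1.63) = -56.20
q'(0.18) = -1.58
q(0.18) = 1.68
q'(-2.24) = 488.26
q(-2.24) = -273.98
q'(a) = -40*a^3 + 9*a^2 + 2*a - 2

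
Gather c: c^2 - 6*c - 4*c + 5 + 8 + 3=c^2 - 10*c + 16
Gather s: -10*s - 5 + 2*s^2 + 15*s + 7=2*s^2 + 5*s + 2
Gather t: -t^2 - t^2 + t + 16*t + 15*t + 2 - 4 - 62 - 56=-2*t^2 + 32*t - 120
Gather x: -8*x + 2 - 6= -8*x - 4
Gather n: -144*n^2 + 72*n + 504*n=-144*n^2 + 576*n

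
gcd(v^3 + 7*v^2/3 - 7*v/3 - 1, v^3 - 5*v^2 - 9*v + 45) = v + 3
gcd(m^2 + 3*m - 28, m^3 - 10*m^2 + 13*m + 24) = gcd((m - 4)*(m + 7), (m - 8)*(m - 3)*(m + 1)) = 1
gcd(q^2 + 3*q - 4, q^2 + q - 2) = q - 1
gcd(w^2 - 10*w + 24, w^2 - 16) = w - 4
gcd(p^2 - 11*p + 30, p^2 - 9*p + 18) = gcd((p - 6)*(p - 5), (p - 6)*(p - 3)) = p - 6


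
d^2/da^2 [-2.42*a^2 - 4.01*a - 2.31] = -4.84000000000000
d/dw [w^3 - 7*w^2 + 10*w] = 3*w^2 - 14*w + 10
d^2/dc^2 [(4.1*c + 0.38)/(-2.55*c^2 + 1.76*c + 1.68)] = ((4.1*c + 0.38)*(5.1*c - 1.76)*(10.2*c - 3.52) + (62.73*c - 12.494)*(-2.55*c^2 + 1.76*c + 1.68))/(-2.55*c^2 + 1.76*c + 1.68)^3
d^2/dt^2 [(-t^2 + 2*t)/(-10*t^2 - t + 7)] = 70*(-6*t^3 + 6*t^2 - 12*t + 1)/(1000*t^6 + 300*t^5 - 2070*t^4 - 419*t^3 + 1449*t^2 + 147*t - 343)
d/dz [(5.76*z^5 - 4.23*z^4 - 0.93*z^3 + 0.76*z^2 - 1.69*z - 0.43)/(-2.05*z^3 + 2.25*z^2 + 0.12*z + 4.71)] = (-23.616*z^7 + 47.5515*z^6 - 16.2702*z^5 + 133.5907*z^4 - 86.8454*z^3 - 11.8917*z^2 + 9.0942*z - 7.9083)/(4.2025*z^6 - 9.225*z^5 + 4.5705*z^4 - 18.771*z^3 + 21.2094*z^2 + 1.1304*z + 22.1841)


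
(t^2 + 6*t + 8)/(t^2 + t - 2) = (t + 4)/(t - 1)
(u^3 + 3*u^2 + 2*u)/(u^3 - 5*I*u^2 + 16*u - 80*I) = u*(u^2 + 3*u + 2)/(u^3 - 5*I*u^2 + 16*u - 80*I)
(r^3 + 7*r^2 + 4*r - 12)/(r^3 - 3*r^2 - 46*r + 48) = (r + 2)/(r - 8)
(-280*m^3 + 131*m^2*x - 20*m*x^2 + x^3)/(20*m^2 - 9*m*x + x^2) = (56*m^2 - 15*m*x + x^2)/(-4*m + x)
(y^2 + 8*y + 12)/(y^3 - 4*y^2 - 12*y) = (y + 6)/(y*(y - 6))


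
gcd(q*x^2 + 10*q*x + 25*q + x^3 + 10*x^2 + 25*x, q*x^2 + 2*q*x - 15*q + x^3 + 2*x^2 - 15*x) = q*x + 5*q + x^2 + 5*x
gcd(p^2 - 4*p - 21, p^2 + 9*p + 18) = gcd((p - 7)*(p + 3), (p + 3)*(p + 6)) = p + 3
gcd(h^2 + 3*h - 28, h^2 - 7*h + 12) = h - 4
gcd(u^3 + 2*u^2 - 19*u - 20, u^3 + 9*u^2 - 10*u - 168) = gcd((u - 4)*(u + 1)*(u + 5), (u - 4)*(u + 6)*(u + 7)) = u - 4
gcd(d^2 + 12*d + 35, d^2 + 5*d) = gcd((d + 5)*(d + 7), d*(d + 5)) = d + 5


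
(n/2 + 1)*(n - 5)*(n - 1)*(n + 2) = n^4/2 - n^3 - 15*n^2/2 - 2*n + 10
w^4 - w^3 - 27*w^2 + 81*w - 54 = (w - 3)^2*(w - 1)*(w + 6)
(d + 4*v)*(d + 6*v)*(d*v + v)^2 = d^4*v^2 + 10*d^3*v^3 + 2*d^3*v^2 + 24*d^2*v^4 + 20*d^2*v^3 + d^2*v^2 + 48*d*v^4 + 10*d*v^3 + 24*v^4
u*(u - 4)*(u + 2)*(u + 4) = u^4 + 2*u^3 - 16*u^2 - 32*u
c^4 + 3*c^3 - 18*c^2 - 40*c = c*(c - 4)*(c + 2)*(c + 5)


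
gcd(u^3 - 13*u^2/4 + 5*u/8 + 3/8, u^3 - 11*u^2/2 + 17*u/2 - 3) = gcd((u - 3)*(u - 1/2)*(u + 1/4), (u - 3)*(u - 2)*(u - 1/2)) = u^2 - 7*u/2 + 3/2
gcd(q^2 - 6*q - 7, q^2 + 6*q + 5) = q + 1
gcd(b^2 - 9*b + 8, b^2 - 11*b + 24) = b - 8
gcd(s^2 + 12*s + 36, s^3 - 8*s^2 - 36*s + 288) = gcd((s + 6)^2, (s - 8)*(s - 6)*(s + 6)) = s + 6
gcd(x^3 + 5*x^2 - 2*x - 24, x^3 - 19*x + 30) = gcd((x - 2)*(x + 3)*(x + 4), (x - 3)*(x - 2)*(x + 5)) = x - 2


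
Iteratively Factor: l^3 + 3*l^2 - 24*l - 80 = (l - 5)*(l^2 + 8*l + 16) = (l - 5)*(l + 4)*(l + 4)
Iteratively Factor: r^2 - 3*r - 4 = (r - 4)*(r + 1)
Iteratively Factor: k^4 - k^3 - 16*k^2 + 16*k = (k - 1)*(k^3 - 16*k) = k*(k - 1)*(k^2 - 16) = k*(k - 1)*(k + 4)*(k - 4)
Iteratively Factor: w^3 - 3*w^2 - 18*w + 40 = (w - 5)*(w^2 + 2*w - 8) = (w - 5)*(w - 2)*(w + 4)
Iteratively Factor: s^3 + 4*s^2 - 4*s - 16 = (s + 2)*(s^2 + 2*s - 8) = (s + 2)*(s + 4)*(s - 2)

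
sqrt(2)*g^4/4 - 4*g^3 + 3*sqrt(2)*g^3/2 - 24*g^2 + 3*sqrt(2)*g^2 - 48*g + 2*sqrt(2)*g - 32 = (g/2 + 1)*(g + 2)*(g - 8*sqrt(2))*(sqrt(2)*g/2 + sqrt(2))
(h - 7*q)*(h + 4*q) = h^2 - 3*h*q - 28*q^2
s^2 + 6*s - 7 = (s - 1)*(s + 7)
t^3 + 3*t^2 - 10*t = t*(t - 2)*(t + 5)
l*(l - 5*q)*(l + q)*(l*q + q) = l^4*q - 4*l^3*q^2 + l^3*q - 5*l^2*q^3 - 4*l^2*q^2 - 5*l*q^3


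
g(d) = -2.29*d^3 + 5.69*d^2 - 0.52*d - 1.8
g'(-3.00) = -96.49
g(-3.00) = 112.80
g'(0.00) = -0.52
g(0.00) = -1.80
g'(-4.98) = -227.57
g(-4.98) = 424.73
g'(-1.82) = -43.99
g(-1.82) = 31.80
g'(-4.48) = -189.39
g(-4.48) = 320.64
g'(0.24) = 1.82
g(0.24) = -1.63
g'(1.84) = -2.84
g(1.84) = 2.24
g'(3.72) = -53.26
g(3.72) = -42.88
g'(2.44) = -13.65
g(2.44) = -2.46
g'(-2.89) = -90.79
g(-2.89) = 102.50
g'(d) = -6.87*d^2 + 11.38*d - 0.52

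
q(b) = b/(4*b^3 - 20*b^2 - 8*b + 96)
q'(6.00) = -0.02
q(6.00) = 0.03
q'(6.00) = -0.02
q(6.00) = 0.03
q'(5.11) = -0.10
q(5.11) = 0.08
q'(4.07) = -33.88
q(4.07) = 2.24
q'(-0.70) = 0.01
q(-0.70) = -0.01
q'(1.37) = 0.03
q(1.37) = 0.02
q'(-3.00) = 0.02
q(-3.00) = 0.02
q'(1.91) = 0.09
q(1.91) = 0.05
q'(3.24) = 2.32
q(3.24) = -0.85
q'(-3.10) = 0.01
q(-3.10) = 0.02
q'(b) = b*(-12*b^2 + 40*b + 8)/(4*b^3 - 20*b^2 - 8*b + 96)^2 + 1/(4*b^3 - 20*b^2 - 8*b + 96)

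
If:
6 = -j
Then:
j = -6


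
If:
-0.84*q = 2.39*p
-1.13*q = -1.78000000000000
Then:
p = -0.55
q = 1.58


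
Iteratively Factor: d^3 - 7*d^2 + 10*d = (d - 5)*(d^2 - 2*d) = (d - 5)*(d - 2)*(d)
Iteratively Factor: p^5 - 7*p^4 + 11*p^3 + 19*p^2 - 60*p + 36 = (p - 2)*(p^4 - 5*p^3 + p^2 + 21*p - 18) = (p - 2)*(p + 2)*(p^3 - 7*p^2 + 15*p - 9) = (p - 2)*(p - 1)*(p + 2)*(p^2 - 6*p + 9) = (p - 3)*(p - 2)*(p - 1)*(p + 2)*(p - 3)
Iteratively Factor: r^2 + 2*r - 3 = (r + 3)*(r - 1)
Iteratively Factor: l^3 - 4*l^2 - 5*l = (l - 5)*(l^2 + l) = l*(l - 5)*(l + 1)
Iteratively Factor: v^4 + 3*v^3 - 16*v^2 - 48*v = (v + 4)*(v^3 - v^2 - 12*v) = v*(v + 4)*(v^2 - v - 12) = v*(v - 4)*(v + 4)*(v + 3)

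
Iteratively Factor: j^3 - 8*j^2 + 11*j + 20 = (j - 5)*(j^2 - 3*j - 4) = (j - 5)*(j - 4)*(j + 1)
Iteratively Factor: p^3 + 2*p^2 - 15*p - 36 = (p - 4)*(p^2 + 6*p + 9) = (p - 4)*(p + 3)*(p + 3)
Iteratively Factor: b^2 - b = (b - 1)*(b)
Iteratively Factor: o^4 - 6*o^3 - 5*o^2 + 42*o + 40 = (o - 4)*(o^3 - 2*o^2 - 13*o - 10) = (o - 5)*(o - 4)*(o^2 + 3*o + 2) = (o - 5)*(o - 4)*(o + 1)*(o + 2)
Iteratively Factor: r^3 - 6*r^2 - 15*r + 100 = (r + 4)*(r^2 - 10*r + 25) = (r - 5)*(r + 4)*(r - 5)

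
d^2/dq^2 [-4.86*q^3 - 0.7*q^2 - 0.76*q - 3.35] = -29.16*q - 1.4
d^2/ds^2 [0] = 0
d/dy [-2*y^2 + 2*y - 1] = 2 - 4*y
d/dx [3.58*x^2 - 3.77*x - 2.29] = 7.16*x - 3.77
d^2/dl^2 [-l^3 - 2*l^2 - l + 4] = -6*l - 4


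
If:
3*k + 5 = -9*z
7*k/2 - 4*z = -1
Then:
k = -2/3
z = -1/3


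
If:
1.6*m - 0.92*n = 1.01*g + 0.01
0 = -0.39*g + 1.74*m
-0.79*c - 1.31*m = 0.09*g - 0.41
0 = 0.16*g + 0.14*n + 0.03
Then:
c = 0.75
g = -0.47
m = -0.10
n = 0.32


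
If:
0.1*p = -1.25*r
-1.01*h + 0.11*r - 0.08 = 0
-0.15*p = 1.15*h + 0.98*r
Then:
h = -0.09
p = 1.48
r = -0.12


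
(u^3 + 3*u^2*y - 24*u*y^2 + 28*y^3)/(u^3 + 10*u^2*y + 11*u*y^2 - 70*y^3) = (u - 2*y)/(u + 5*y)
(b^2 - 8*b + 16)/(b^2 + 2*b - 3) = (b^2 - 8*b + 16)/(b^2 + 2*b - 3)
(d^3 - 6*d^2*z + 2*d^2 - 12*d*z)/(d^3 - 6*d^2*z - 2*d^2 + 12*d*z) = (d + 2)/(d - 2)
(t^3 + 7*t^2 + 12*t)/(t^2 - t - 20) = t*(t + 3)/(t - 5)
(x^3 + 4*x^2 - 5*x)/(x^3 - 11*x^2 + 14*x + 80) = x*(x^2 + 4*x - 5)/(x^3 - 11*x^2 + 14*x + 80)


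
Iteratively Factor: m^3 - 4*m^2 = (m - 4)*(m^2) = m*(m - 4)*(m)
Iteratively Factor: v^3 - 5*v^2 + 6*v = (v - 2)*(v^2 - 3*v) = (v - 3)*(v - 2)*(v)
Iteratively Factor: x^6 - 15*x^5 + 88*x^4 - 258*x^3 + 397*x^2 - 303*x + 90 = (x - 5)*(x^5 - 10*x^4 + 38*x^3 - 68*x^2 + 57*x - 18) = (x - 5)*(x - 1)*(x^4 - 9*x^3 + 29*x^2 - 39*x + 18) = (x - 5)*(x - 2)*(x - 1)*(x^3 - 7*x^2 + 15*x - 9) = (x - 5)*(x - 2)*(x - 1)^2*(x^2 - 6*x + 9) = (x - 5)*(x - 3)*(x - 2)*(x - 1)^2*(x - 3)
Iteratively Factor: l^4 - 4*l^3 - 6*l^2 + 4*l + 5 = (l + 1)*(l^3 - 5*l^2 - l + 5) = (l - 1)*(l + 1)*(l^2 - 4*l - 5) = (l - 5)*(l - 1)*(l + 1)*(l + 1)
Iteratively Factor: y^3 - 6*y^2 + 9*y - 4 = (y - 1)*(y^2 - 5*y + 4) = (y - 1)^2*(y - 4)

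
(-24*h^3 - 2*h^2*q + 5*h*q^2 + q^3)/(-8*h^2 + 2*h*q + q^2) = 3*h + q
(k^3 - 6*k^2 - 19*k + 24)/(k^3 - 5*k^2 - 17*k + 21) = (k - 8)/(k - 7)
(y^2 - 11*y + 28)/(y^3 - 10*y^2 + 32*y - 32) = (y - 7)/(y^2 - 6*y + 8)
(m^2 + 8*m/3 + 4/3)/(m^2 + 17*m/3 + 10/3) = (m + 2)/(m + 5)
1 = 1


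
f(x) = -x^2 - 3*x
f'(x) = -2*x - 3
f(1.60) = -7.36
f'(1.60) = -6.20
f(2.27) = -11.96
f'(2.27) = -7.54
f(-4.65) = -7.67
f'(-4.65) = 6.30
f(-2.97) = 0.09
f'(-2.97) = 2.94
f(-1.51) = 2.25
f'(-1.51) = 0.02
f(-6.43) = -22.05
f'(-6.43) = 9.86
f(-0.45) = 1.15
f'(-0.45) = -2.10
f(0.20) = -0.64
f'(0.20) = -3.40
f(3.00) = -18.00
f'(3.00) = -9.00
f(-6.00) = -18.00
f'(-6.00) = 9.00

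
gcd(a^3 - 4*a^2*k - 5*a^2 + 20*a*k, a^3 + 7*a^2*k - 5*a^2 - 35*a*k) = a^2 - 5*a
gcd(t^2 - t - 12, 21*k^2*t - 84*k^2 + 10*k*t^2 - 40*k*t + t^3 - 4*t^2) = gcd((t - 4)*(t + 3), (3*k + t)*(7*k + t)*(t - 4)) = t - 4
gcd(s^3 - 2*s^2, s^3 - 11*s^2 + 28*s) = s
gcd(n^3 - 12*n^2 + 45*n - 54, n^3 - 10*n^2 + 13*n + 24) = n - 3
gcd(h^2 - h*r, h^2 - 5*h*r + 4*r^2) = -h + r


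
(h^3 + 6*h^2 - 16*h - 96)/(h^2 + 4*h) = h + 2 - 24/h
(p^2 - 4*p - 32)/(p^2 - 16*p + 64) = (p + 4)/(p - 8)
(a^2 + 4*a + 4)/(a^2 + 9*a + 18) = (a^2 + 4*a + 4)/(a^2 + 9*a + 18)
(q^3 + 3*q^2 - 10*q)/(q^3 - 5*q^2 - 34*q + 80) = q/(q - 8)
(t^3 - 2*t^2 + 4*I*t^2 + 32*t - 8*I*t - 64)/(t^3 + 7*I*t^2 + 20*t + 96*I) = (t - 2)/(t + 3*I)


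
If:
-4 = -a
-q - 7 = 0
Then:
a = 4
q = -7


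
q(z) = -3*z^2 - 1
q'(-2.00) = 12.00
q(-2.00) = -13.00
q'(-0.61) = 3.66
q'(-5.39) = 32.34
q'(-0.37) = 2.22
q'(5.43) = -32.58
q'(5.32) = -31.92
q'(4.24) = -25.44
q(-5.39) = -88.16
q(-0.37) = -1.41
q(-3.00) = -28.00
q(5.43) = -89.45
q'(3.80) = -22.80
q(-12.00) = -433.00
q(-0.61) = -2.12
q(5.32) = -85.91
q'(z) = -6*z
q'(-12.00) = 72.00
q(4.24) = -54.93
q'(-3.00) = 18.00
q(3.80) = -44.32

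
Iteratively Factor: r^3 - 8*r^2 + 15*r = (r)*(r^2 - 8*r + 15) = r*(r - 5)*(r - 3)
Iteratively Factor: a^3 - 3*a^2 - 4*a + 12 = (a - 3)*(a^2 - 4) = (a - 3)*(a + 2)*(a - 2)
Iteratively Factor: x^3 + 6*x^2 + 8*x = (x)*(x^2 + 6*x + 8) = x*(x + 2)*(x + 4)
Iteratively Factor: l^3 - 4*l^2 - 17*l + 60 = (l - 3)*(l^2 - l - 20) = (l - 5)*(l - 3)*(l + 4)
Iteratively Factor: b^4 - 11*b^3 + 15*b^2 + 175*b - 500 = (b - 5)*(b^3 - 6*b^2 - 15*b + 100) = (b - 5)^2*(b^2 - b - 20) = (b - 5)^2*(b + 4)*(b - 5)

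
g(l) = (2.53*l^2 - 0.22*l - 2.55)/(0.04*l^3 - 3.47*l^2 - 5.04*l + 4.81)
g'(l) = (5.06*l - 0.22)/(0.04*l^3 - 3.47*l^2 - 5.04*l + 4.81) + (-0.12*l^2 + 6.94*l + 5.04)*(2.53*l^2 - 0.22*l - 2.55)/(0.04*l^3 - 3.47*l^2 - 5.04*l + 4.81)^2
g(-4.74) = -1.03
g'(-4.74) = -0.14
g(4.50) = -0.56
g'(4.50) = -0.04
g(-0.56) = -0.25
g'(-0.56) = -0.51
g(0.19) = -0.67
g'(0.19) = -0.94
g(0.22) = -0.70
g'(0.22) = -1.05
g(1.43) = -0.25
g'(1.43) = -0.36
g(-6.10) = -0.91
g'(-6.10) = -0.07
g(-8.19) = -0.81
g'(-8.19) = -0.03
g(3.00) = -0.48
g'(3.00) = -0.07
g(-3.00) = -1.69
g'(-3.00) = -1.05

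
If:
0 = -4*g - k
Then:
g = -k/4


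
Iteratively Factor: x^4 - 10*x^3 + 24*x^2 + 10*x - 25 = (x - 5)*(x^3 - 5*x^2 - x + 5) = (x - 5)^2*(x^2 - 1) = (x - 5)^2*(x + 1)*(x - 1)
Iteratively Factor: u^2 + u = (u)*(u + 1)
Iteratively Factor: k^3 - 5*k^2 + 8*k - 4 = (k - 2)*(k^2 - 3*k + 2) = (k - 2)^2*(k - 1)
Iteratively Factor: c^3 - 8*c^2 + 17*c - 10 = (c - 1)*(c^2 - 7*c + 10) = (c - 5)*(c - 1)*(c - 2)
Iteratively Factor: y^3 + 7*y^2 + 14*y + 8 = (y + 4)*(y^2 + 3*y + 2) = (y + 2)*(y + 4)*(y + 1)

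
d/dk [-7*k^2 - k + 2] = -14*k - 1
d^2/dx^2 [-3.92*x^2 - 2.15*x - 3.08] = -7.84000000000000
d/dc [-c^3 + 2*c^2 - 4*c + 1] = -3*c^2 + 4*c - 4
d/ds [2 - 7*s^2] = -14*s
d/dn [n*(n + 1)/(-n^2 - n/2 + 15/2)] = 2*(n^2 + 30*n + 15)/(4*n^4 + 4*n^3 - 59*n^2 - 30*n + 225)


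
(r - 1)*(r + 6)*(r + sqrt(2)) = r^3 + sqrt(2)*r^2 + 5*r^2 - 6*r + 5*sqrt(2)*r - 6*sqrt(2)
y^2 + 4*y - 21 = (y - 3)*(y + 7)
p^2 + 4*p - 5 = (p - 1)*(p + 5)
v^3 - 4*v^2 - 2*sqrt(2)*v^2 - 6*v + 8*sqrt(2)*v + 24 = (v - 4)*(v - 3*sqrt(2))*(v + sqrt(2))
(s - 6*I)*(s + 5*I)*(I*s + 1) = I*s^3 + 2*s^2 + 29*I*s + 30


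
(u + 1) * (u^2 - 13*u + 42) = u^3 - 12*u^2 + 29*u + 42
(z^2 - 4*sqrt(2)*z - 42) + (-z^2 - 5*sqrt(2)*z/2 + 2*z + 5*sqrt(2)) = -13*sqrt(2)*z/2 + 2*z - 42 + 5*sqrt(2)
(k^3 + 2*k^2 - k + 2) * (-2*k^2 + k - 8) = -2*k^5 - 3*k^4 - 4*k^3 - 21*k^2 + 10*k - 16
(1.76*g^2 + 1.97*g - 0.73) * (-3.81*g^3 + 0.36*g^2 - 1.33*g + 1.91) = -6.7056*g^5 - 6.8721*g^4 + 1.1497*g^3 + 0.478699999999999*g^2 + 4.7336*g - 1.3943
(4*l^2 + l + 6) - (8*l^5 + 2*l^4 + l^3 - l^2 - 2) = -8*l^5 - 2*l^4 - l^3 + 5*l^2 + l + 8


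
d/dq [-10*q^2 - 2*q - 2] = -20*q - 2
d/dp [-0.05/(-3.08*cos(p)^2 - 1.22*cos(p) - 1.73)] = (0.308*cos(p) + 0.061)*sin(p)/(3.08*cos(p)^2 + 1.22*cos(p) + 1.73)^2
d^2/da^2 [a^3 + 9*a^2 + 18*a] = 6*a + 18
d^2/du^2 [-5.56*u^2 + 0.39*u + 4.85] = -11.1200000000000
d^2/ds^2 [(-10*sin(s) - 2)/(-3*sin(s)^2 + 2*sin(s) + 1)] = 6*(-15*sin(s)^4 - 37*sin(s)^3 - 31*sin(s)^2 - 15*sin(s) + 2)/((sin(s) - 1)^2*(3*sin(s) + 1)^3)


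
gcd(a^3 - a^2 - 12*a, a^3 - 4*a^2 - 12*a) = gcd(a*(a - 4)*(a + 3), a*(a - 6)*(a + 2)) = a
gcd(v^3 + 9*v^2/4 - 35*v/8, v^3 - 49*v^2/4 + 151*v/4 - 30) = v - 5/4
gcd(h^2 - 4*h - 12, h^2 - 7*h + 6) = h - 6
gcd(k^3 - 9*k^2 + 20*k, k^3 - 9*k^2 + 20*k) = k^3 - 9*k^2 + 20*k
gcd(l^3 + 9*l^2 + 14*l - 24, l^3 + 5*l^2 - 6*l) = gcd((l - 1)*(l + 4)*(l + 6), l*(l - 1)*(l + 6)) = l^2 + 5*l - 6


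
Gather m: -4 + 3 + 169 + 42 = 210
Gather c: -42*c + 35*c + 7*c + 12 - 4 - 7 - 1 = 0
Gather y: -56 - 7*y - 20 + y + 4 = -6*y - 72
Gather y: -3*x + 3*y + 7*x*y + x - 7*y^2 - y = -2*x - 7*y^2 + y*(7*x + 2)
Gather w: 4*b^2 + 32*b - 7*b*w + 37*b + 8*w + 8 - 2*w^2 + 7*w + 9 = 4*b^2 + 69*b - 2*w^2 + w*(15 - 7*b) + 17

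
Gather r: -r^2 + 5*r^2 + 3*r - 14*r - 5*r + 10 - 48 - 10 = 4*r^2 - 16*r - 48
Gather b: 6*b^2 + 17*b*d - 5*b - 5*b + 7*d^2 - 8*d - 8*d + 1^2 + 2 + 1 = 6*b^2 + b*(17*d - 10) + 7*d^2 - 16*d + 4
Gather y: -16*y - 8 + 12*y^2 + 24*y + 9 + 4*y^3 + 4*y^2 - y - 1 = 4*y^3 + 16*y^2 + 7*y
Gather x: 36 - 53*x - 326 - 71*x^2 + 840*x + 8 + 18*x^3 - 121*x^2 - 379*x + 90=18*x^3 - 192*x^2 + 408*x - 192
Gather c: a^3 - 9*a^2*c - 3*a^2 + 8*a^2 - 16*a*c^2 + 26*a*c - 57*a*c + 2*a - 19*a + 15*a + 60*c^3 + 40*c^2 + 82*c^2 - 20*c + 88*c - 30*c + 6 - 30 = a^3 + 5*a^2 - 2*a + 60*c^3 + c^2*(122 - 16*a) + c*(-9*a^2 - 31*a + 38) - 24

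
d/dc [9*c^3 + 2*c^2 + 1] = c*(27*c + 4)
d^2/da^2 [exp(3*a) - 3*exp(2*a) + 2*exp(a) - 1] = (9*exp(2*a) - 12*exp(a) + 2)*exp(a)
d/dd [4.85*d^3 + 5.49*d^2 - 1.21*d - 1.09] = 14.55*d^2 + 10.98*d - 1.21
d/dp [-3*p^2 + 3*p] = 3 - 6*p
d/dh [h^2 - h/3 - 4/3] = 2*h - 1/3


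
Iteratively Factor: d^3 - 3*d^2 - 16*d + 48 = (d - 3)*(d^2 - 16) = (d - 4)*(d - 3)*(d + 4)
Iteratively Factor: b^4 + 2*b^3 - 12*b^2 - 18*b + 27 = (b + 3)*(b^3 - b^2 - 9*b + 9) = (b - 1)*(b + 3)*(b^2 - 9) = (b - 3)*(b - 1)*(b + 3)*(b + 3)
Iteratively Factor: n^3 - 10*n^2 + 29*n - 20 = (n - 1)*(n^2 - 9*n + 20) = (n - 4)*(n - 1)*(n - 5)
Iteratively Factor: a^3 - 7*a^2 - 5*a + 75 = (a + 3)*(a^2 - 10*a + 25) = (a - 5)*(a + 3)*(a - 5)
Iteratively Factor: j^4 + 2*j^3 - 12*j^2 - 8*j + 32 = (j - 2)*(j^3 + 4*j^2 - 4*j - 16) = (j - 2)^2*(j^2 + 6*j + 8) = (j - 2)^2*(j + 4)*(j + 2)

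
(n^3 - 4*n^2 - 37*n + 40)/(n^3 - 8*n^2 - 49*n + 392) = (n^2 + 4*n - 5)/(n^2 - 49)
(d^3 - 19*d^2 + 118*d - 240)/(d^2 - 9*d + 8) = (d^2 - 11*d + 30)/(d - 1)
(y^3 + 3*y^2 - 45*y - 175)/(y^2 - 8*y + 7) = (y^2 + 10*y + 25)/(y - 1)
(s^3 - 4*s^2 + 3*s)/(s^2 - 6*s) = (s^2 - 4*s + 3)/(s - 6)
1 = 1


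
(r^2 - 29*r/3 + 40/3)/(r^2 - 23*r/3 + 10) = (r - 8)/(r - 6)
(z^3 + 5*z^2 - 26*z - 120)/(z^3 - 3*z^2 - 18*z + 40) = (z + 6)/(z - 2)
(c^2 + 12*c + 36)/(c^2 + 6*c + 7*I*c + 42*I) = (c + 6)/(c + 7*I)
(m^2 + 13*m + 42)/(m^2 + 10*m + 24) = (m + 7)/(m + 4)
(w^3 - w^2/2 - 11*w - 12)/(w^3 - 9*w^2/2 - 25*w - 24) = (w - 4)/(w - 8)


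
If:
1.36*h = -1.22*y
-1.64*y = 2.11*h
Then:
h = 0.00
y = 0.00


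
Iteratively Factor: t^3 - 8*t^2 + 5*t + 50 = (t - 5)*(t^2 - 3*t - 10) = (t - 5)^2*(t + 2)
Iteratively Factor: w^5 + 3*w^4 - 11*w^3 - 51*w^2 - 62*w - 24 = (w + 2)*(w^4 + w^3 - 13*w^2 - 25*w - 12) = (w + 2)*(w + 3)*(w^3 - 2*w^2 - 7*w - 4) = (w + 1)*(w + 2)*(w + 3)*(w^2 - 3*w - 4) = (w - 4)*(w + 1)*(w + 2)*(w + 3)*(w + 1)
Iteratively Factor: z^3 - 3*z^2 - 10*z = (z + 2)*(z^2 - 5*z) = z*(z + 2)*(z - 5)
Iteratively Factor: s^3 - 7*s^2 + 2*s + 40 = (s - 4)*(s^2 - 3*s - 10) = (s - 5)*(s - 4)*(s + 2)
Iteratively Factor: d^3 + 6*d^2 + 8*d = (d + 2)*(d^2 + 4*d) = (d + 2)*(d + 4)*(d)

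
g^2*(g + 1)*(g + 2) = g^4 + 3*g^3 + 2*g^2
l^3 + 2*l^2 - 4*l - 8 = (l - 2)*(l + 2)^2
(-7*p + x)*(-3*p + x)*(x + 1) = 21*p^2*x + 21*p^2 - 10*p*x^2 - 10*p*x + x^3 + x^2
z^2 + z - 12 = (z - 3)*(z + 4)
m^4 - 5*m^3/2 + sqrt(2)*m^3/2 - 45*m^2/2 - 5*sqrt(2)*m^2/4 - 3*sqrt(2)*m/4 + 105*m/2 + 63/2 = (m - 3)*(m + 1/2)*(m - 3*sqrt(2))*(m + 7*sqrt(2)/2)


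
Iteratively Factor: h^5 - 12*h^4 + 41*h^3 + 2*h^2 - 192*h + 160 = (h - 5)*(h^4 - 7*h^3 + 6*h^2 + 32*h - 32) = (h - 5)*(h - 4)*(h^3 - 3*h^2 - 6*h + 8) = (h - 5)*(h - 4)*(h - 1)*(h^2 - 2*h - 8) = (h - 5)*(h - 4)*(h - 1)*(h + 2)*(h - 4)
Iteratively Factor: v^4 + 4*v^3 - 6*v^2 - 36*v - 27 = (v + 1)*(v^3 + 3*v^2 - 9*v - 27) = (v + 1)*(v + 3)*(v^2 - 9) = (v - 3)*(v + 1)*(v + 3)*(v + 3)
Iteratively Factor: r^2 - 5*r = (r - 5)*(r)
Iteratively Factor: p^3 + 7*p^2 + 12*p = (p + 4)*(p^2 + 3*p) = p*(p + 4)*(p + 3)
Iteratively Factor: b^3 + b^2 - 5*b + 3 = (b - 1)*(b^2 + 2*b - 3) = (b - 1)^2*(b + 3)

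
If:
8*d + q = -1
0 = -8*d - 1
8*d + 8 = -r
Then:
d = -1/8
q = 0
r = -7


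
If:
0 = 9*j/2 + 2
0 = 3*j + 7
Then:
No Solution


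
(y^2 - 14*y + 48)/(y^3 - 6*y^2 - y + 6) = (y - 8)/(y^2 - 1)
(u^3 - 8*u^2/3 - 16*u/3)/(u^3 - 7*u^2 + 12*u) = (u + 4/3)/(u - 3)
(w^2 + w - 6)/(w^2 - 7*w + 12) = (w^2 + w - 6)/(w^2 - 7*w + 12)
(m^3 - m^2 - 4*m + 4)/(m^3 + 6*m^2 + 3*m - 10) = (m - 2)/(m + 5)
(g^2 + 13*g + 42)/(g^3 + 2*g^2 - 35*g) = (g + 6)/(g*(g - 5))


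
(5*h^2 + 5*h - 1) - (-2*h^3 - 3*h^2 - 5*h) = 2*h^3 + 8*h^2 + 10*h - 1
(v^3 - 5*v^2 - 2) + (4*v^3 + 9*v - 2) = 5*v^3 - 5*v^2 + 9*v - 4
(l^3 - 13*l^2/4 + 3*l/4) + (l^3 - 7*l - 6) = 2*l^3 - 13*l^2/4 - 25*l/4 - 6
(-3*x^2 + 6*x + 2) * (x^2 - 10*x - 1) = -3*x^4 + 36*x^3 - 55*x^2 - 26*x - 2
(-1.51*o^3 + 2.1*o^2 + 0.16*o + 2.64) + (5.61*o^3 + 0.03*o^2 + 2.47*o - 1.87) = 4.1*o^3 + 2.13*o^2 + 2.63*o + 0.77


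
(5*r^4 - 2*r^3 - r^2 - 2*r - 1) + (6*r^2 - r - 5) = 5*r^4 - 2*r^3 + 5*r^2 - 3*r - 6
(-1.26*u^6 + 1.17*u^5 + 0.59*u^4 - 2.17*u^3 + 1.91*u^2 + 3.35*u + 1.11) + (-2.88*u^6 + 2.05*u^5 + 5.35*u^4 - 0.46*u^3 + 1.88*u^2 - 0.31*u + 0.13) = -4.14*u^6 + 3.22*u^5 + 5.94*u^4 - 2.63*u^3 + 3.79*u^2 + 3.04*u + 1.24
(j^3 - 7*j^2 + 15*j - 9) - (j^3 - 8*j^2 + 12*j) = j^2 + 3*j - 9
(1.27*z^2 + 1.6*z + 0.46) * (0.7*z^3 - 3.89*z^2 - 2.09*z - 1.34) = 0.889*z^5 - 3.8203*z^4 - 8.5563*z^3 - 6.8352*z^2 - 3.1054*z - 0.6164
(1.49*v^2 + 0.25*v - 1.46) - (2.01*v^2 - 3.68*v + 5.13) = -0.52*v^2 + 3.93*v - 6.59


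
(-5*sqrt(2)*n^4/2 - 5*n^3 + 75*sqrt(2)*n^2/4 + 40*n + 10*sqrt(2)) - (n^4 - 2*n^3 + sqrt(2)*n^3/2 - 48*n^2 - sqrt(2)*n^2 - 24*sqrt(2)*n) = -5*sqrt(2)*n^4/2 - n^4 - 3*n^3 - sqrt(2)*n^3/2 + 79*sqrt(2)*n^2/4 + 48*n^2 + 24*sqrt(2)*n + 40*n + 10*sqrt(2)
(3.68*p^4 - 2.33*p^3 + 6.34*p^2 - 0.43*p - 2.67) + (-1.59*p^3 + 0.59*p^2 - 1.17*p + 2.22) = 3.68*p^4 - 3.92*p^3 + 6.93*p^2 - 1.6*p - 0.45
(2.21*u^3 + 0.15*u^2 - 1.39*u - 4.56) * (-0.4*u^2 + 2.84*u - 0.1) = -0.884*u^5 + 6.2164*u^4 + 0.761*u^3 - 2.1386*u^2 - 12.8114*u + 0.456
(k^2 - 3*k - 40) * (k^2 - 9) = k^4 - 3*k^3 - 49*k^2 + 27*k + 360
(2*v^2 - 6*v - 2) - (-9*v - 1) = 2*v^2 + 3*v - 1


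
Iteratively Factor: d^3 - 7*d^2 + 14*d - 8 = (d - 4)*(d^2 - 3*d + 2) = (d - 4)*(d - 2)*(d - 1)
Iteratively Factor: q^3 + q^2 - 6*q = (q + 3)*(q^2 - 2*q) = q*(q + 3)*(q - 2)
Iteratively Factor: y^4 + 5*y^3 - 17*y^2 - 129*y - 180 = (y + 3)*(y^3 + 2*y^2 - 23*y - 60) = (y + 3)^2*(y^2 - y - 20) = (y - 5)*(y + 3)^2*(y + 4)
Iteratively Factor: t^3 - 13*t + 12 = (t - 3)*(t^2 + 3*t - 4) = (t - 3)*(t + 4)*(t - 1)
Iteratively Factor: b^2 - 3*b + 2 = (b - 2)*(b - 1)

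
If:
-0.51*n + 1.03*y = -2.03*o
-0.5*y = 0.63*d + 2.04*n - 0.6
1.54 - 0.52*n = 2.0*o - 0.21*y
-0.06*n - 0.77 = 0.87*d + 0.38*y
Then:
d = -0.62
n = 0.66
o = 0.52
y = -0.71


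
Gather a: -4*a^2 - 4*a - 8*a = -4*a^2 - 12*a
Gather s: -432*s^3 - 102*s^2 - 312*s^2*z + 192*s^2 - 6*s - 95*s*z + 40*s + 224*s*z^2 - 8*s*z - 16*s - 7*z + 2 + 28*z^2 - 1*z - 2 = -432*s^3 + s^2*(90 - 312*z) + s*(224*z^2 - 103*z + 18) + 28*z^2 - 8*z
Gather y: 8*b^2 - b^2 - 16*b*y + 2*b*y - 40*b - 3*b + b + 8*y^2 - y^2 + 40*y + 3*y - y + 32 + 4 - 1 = 7*b^2 - 42*b + 7*y^2 + y*(42 - 14*b) + 35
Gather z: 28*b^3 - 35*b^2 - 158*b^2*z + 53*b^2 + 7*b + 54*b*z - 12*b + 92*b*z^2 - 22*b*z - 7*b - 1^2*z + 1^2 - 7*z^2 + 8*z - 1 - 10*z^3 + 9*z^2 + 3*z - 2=28*b^3 + 18*b^2 - 12*b - 10*z^3 + z^2*(92*b + 2) + z*(-158*b^2 + 32*b + 10) - 2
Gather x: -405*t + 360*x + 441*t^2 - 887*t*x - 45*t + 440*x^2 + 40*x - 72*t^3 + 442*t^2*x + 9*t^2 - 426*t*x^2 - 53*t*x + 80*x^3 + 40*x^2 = -72*t^3 + 450*t^2 - 450*t + 80*x^3 + x^2*(480 - 426*t) + x*(442*t^2 - 940*t + 400)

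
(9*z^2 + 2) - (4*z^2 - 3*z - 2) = 5*z^2 + 3*z + 4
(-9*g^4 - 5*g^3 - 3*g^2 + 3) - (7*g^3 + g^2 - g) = -9*g^4 - 12*g^3 - 4*g^2 + g + 3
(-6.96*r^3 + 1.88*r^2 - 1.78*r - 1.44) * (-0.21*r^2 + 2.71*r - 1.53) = 1.4616*r^5 - 19.2564*r^4 + 16.1174*r^3 - 7.3978*r^2 - 1.179*r + 2.2032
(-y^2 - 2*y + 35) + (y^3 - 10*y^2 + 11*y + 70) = y^3 - 11*y^2 + 9*y + 105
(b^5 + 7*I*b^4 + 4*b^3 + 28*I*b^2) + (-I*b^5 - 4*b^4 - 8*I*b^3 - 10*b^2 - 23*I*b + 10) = b^5 - I*b^5 - 4*b^4 + 7*I*b^4 + 4*b^3 - 8*I*b^3 - 10*b^2 + 28*I*b^2 - 23*I*b + 10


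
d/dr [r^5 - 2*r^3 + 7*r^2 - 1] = r*(5*r^3 - 6*r + 14)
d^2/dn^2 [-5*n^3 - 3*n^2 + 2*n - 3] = -30*n - 6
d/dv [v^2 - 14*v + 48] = 2*v - 14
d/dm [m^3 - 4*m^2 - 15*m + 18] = 3*m^2 - 8*m - 15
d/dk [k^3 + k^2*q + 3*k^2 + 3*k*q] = 3*k^2 + 2*k*q + 6*k + 3*q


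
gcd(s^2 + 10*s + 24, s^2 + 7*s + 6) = s + 6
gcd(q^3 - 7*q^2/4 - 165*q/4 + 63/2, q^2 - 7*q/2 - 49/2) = q - 7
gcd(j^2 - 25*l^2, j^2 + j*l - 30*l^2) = j - 5*l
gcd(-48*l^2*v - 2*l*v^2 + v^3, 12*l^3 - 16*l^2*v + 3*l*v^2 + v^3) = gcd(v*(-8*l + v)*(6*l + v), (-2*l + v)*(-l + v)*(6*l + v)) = 6*l + v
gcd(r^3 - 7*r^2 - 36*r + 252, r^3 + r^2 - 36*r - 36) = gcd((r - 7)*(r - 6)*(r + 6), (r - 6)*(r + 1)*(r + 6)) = r^2 - 36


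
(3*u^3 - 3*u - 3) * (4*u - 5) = 12*u^4 - 15*u^3 - 12*u^2 + 3*u + 15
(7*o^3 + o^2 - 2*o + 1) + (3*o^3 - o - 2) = 10*o^3 + o^2 - 3*o - 1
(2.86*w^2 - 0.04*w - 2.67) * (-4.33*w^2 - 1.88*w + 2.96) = -12.3838*w^4 - 5.2036*w^3 + 20.1019*w^2 + 4.9012*w - 7.9032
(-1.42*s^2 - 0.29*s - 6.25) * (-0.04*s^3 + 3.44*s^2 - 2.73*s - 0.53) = 0.0568*s^5 - 4.8732*s^4 + 3.129*s^3 - 19.9557*s^2 + 17.2162*s + 3.3125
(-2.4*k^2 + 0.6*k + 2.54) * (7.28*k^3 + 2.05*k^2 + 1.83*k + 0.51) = -17.472*k^5 - 0.551999999999999*k^4 + 15.3292*k^3 + 5.081*k^2 + 4.9542*k + 1.2954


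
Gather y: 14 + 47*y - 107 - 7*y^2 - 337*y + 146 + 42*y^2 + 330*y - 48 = 35*y^2 + 40*y + 5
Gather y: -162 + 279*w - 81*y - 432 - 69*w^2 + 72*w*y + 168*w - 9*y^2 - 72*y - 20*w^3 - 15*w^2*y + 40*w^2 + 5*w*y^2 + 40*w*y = -20*w^3 - 29*w^2 + 447*w + y^2*(5*w - 9) + y*(-15*w^2 + 112*w - 153) - 594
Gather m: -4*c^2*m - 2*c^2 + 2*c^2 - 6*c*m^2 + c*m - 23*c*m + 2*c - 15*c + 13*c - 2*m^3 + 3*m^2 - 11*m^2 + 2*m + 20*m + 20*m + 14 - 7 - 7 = -2*m^3 + m^2*(-6*c - 8) + m*(-4*c^2 - 22*c + 42)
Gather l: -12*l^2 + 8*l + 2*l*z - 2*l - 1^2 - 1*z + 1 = -12*l^2 + l*(2*z + 6) - z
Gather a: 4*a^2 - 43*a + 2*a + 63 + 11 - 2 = 4*a^2 - 41*a + 72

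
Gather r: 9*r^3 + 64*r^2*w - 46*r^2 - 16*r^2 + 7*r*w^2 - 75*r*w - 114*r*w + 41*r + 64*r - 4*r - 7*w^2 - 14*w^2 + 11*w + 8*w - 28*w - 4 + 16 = 9*r^3 + r^2*(64*w - 62) + r*(7*w^2 - 189*w + 101) - 21*w^2 - 9*w + 12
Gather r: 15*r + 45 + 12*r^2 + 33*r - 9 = 12*r^2 + 48*r + 36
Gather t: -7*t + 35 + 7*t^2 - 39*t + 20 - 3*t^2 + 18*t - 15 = 4*t^2 - 28*t + 40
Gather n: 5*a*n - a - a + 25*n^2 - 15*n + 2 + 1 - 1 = -2*a + 25*n^2 + n*(5*a - 15) + 2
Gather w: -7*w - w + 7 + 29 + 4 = 40 - 8*w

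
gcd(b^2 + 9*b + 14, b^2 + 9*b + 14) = b^2 + 9*b + 14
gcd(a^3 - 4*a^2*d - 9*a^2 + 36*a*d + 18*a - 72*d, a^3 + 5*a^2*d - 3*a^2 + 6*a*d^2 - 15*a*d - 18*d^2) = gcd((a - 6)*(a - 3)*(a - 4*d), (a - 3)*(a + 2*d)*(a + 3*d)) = a - 3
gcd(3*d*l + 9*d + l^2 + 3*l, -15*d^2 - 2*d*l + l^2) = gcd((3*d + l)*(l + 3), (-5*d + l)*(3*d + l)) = 3*d + l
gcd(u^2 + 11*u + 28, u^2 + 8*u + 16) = u + 4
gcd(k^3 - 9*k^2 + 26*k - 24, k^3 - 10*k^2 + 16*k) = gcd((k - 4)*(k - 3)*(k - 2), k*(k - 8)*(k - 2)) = k - 2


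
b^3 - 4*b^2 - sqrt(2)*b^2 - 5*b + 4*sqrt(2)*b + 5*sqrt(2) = (b - 5)*(b + 1)*(b - sqrt(2))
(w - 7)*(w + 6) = w^2 - w - 42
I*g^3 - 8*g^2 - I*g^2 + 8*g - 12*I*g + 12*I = (g + 2*I)*(g + 6*I)*(I*g - I)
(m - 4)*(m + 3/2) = m^2 - 5*m/2 - 6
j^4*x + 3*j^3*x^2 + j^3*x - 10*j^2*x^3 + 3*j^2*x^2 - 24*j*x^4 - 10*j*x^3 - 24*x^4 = (j - 3*x)*(j + 2*x)*(j + 4*x)*(j*x + x)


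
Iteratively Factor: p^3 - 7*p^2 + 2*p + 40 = (p + 2)*(p^2 - 9*p + 20) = (p - 4)*(p + 2)*(p - 5)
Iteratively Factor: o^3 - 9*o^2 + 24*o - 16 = (o - 1)*(o^2 - 8*o + 16) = (o - 4)*(o - 1)*(o - 4)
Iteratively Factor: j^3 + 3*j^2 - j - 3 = (j + 3)*(j^2 - 1) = (j - 1)*(j + 3)*(j + 1)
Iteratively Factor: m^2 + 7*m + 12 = (m + 4)*(m + 3)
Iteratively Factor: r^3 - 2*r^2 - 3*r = (r + 1)*(r^2 - 3*r) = r*(r + 1)*(r - 3)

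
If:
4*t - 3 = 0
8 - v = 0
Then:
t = 3/4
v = 8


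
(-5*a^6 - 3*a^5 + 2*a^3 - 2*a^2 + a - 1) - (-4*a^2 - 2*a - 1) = -5*a^6 - 3*a^5 + 2*a^3 + 2*a^2 + 3*a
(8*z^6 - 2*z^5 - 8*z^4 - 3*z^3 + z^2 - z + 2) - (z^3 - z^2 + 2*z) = 8*z^6 - 2*z^5 - 8*z^4 - 4*z^3 + 2*z^2 - 3*z + 2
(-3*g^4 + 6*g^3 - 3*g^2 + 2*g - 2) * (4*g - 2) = -12*g^5 + 30*g^4 - 24*g^3 + 14*g^2 - 12*g + 4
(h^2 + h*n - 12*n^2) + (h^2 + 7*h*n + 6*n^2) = 2*h^2 + 8*h*n - 6*n^2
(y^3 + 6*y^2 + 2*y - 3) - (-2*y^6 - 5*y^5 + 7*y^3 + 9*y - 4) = 2*y^6 + 5*y^5 - 6*y^3 + 6*y^2 - 7*y + 1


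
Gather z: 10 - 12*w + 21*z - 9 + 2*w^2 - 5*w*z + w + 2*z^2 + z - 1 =2*w^2 - 11*w + 2*z^2 + z*(22 - 5*w)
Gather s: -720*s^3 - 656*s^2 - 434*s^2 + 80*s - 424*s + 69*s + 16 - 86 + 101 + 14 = -720*s^3 - 1090*s^2 - 275*s + 45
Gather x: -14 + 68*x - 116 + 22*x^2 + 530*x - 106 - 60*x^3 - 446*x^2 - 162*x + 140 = -60*x^3 - 424*x^2 + 436*x - 96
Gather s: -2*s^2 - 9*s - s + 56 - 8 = -2*s^2 - 10*s + 48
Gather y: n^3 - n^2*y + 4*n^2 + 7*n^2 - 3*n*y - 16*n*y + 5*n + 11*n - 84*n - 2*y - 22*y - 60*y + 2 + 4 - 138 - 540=n^3 + 11*n^2 - 68*n + y*(-n^2 - 19*n - 84) - 672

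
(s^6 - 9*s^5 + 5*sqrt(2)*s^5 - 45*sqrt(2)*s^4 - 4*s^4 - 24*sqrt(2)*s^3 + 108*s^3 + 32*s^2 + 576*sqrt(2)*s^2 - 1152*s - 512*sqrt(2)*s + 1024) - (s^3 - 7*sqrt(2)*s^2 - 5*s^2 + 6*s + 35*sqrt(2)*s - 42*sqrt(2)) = s^6 - 9*s^5 + 5*sqrt(2)*s^5 - 45*sqrt(2)*s^4 - 4*s^4 - 24*sqrt(2)*s^3 + 107*s^3 + 37*s^2 + 583*sqrt(2)*s^2 - 1158*s - 547*sqrt(2)*s + 42*sqrt(2) + 1024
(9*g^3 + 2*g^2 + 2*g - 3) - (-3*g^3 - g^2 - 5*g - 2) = 12*g^3 + 3*g^2 + 7*g - 1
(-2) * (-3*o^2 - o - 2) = 6*o^2 + 2*o + 4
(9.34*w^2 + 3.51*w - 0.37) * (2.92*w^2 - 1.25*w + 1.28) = 27.2728*w^4 - 1.4258*w^3 + 6.4873*w^2 + 4.9553*w - 0.4736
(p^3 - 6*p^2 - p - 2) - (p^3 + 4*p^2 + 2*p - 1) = -10*p^2 - 3*p - 1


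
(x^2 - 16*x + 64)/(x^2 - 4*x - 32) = (x - 8)/(x + 4)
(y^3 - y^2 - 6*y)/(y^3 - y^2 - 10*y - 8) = y*(y - 3)/(y^2 - 3*y - 4)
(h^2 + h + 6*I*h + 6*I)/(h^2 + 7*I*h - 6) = (h + 1)/(h + I)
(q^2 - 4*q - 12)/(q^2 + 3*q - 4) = (q^2 - 4*q - 12)/(q^2 + 3*q - 4)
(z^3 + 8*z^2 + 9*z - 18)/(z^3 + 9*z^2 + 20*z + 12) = (z^2 + 2*z - 3)/(z^2 + 3*z + 2)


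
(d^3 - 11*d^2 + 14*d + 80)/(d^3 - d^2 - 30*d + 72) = (d^3 - 11*d^2 + 14*d + 80)/(d^3 - d^2 - 30*d + 72)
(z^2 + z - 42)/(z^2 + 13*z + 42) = (z - 6)/(z + 6)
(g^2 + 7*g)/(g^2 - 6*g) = (g + 7)/(g - 6)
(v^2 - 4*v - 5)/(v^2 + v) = (v - 5)/v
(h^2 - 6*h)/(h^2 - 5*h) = (h - 6)/(h - 5)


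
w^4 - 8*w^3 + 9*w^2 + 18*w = w*(w - 6)*(w - 3)*(w + 1)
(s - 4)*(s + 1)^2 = s^3 - 2*s^2 - 7*s - 4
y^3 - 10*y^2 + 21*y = y*(y - 7)*(y - 3)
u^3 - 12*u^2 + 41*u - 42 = (u - 7)*(u - 3)*(u - 2)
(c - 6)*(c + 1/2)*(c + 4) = c^3 - 3*c^2/2 - 25*c - 12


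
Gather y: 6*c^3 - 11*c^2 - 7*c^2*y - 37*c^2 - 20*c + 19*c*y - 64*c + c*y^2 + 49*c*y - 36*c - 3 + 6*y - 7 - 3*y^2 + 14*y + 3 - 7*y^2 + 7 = 6*c^3 - 48*c^2 - 120*c + y^2*(c - 10) + y*(-7*c^2 + 68*c + 20)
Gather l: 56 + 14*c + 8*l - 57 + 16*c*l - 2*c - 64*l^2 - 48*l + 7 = 12*c - 64*l^2 + l*(16*c - 40) + 6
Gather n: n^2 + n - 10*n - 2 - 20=n^2 - 9*n - 22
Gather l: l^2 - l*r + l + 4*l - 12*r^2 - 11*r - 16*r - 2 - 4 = l^2 + l*(5 - r) - 12*r^2 - 27*r - 6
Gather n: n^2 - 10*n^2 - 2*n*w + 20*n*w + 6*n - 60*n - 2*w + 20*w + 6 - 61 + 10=-9*n^2 + n*(18*w - 54) + 18*w - 45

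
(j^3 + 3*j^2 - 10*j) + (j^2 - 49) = j^3 + 4*j^2 - 10*j - 49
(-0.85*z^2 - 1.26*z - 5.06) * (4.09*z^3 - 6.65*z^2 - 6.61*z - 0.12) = -3.4765*z^5 + 0.4991*z^4 - 6.6979*z^3 + 42.0796*z^2 + 33.5978*z + 0.6072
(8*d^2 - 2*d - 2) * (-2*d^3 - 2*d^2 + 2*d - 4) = -16*d^5 - 12*d^4 + 24*d^3 - 32*d^2 + 4*d + 8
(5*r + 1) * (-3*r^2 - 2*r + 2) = -15*r^3 - 13*r^2 + 8*r + 2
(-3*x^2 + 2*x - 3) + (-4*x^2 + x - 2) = -7*x^2 + 3*x - 5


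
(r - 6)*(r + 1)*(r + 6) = r^3 + r^2 - 36*r - 36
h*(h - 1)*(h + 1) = h^3 - h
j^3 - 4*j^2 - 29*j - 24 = (j - 8)*(j + 1)*(j + 3)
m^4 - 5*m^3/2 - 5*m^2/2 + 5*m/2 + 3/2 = (m - 3)*(m - 1)*(m + 1/2)*(m + 1)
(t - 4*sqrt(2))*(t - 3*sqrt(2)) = t^2 - 7*sqrt(2)*t + 24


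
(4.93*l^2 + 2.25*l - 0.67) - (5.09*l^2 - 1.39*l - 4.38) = -0.16*l^2 + 3.64*l + 3.71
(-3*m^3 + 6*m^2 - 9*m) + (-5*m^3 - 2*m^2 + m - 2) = -8*m^3 + 4*m^2 - 8*m - 2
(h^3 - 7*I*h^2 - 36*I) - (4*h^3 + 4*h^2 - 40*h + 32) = -3*h^3 - 4*h^2 - 7*I*h^2 + 40*h - 32 - 36*I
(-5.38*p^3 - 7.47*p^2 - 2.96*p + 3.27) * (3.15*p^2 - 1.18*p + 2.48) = -16.947*p^5 - 17.1821*p^4 - 13.8518*p^3 - 4.7323*p^2 - 11.1994*p + 8.1096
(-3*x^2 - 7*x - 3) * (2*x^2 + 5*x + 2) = -6*x^4 - 29*x^3 - 47*x^2 - 29*x - 6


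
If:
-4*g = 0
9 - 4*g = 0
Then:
No Solution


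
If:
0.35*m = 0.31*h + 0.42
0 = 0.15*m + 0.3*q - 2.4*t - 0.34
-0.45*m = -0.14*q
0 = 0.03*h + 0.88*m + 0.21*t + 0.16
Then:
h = -1.45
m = -0.09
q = -0.28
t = -0.18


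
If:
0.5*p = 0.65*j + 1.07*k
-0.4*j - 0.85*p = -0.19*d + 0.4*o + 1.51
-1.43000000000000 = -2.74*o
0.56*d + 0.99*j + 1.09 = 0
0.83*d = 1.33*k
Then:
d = -0.66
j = -0.73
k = -0.41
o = 0.52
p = -1.83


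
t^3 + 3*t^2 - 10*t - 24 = (t - 3)*(t + 2)*(t + 4)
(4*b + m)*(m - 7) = 4*b*m - 28*b + m^2 - 7*m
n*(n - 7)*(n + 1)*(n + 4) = n^4 - 2*n^3 - 31*n^2 - 28*n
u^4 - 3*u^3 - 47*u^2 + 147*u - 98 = (u - 7)*(u - 2)*(u - 1)*(u + 7)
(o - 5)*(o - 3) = o^2 - 8*o + 15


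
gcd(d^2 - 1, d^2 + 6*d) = 1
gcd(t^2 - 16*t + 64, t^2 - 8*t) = t - 8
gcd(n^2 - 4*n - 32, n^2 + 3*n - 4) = n + 4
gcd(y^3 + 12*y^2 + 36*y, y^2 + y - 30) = y + 6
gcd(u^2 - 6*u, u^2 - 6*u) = u^2 - 6*u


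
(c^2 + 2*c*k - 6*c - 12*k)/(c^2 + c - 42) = (c + 2*k)/(c + 7)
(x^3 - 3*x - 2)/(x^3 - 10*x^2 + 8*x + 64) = (x^3 - 3*x - 2)/(x^3 - 10*x^2 + 8*x + 64)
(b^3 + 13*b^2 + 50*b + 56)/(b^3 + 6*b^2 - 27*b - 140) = (b + 2)/(b - 5)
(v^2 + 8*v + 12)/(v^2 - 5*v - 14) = (v + 6)/(v - 7)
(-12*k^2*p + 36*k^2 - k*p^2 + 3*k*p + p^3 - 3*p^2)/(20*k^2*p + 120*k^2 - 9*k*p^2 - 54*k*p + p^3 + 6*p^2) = (3*k*p - 9*k + p^2 - 3*p)/(-5*k*p - 30*k + p^2 + 6*p)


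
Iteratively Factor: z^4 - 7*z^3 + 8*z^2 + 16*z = (z)*(z^3 - 7*z^2 + 8*z + 16) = z*(z - 4)*(z^2 - 3*z - 4) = z*(z - 4)*(z + 1)*(z - 4)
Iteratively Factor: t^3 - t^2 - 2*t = (t + 1)*(t^2 - 2*t) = t*(t + 1)*(t - 2)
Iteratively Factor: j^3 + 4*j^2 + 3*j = (j + 3)*(j^2 + j) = (j + 1)*(j + 3)*(j)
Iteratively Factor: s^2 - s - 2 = (s + 1)*(s - 2)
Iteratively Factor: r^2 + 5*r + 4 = (r + 1)*(r + 4)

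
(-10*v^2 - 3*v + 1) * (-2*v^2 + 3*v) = 20*v^4 - 24*v^3 - 11*v^2 + 3*v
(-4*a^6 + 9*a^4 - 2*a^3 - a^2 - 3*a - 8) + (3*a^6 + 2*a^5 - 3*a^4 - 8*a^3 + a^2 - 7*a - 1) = -a^6 + 2*a^5 + 6*a^4 - 10*a^3 - 10*a - 9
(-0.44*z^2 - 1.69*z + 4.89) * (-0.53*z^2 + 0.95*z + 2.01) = 0.2332*z^4 + 0.4777*z^3 - 5.0816*z^2 + 1.2486*z + 9.8289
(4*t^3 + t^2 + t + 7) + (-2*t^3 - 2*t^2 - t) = 2*t^3 - t^2 + 7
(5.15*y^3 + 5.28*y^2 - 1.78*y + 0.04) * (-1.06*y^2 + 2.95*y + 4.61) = -5.459*y^5 + 9.5957*y^4 + 41.2043*y^3 + 19.0474*y^2 - 8.0878*y + 0.1844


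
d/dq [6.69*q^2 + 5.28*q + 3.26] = 13.38*q + 5.28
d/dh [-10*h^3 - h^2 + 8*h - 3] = -30*h^2 - 2*h + 8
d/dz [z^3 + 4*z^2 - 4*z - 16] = 3*z^2 + 8*z - 4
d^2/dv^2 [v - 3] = 0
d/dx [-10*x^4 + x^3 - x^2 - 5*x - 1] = -40*x^3 + 3*x^2 - 2*x - 5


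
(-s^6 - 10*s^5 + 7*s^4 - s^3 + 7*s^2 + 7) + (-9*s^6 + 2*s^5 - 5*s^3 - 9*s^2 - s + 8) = -10*s^6 - 8*s^5 + 7*s^4 - 6*s^3 - 2*s^2 - s + 15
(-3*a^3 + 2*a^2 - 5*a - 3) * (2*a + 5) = -6*a^4 - 11*a^3 - 31*a - 15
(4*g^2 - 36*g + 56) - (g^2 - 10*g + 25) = 3*g^2 - 26*g + 31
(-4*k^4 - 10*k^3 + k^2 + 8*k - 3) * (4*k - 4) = -16*k^5 - 24*k^4 + 44*k^3 + 28*k^2 - 44*k + 12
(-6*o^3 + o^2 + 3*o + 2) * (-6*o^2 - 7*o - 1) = 36*o^5 + 36*o^4 - 19*o^3 - 34*o^2 - 17*o - 2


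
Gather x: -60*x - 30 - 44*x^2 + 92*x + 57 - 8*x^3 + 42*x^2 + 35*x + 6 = -8*x^3 - 2*x^2 + 67*x + 33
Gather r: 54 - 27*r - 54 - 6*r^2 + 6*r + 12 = -6*r^2 - 21*r + 12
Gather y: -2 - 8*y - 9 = -8*y - 11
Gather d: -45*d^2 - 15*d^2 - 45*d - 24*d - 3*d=-60*d^2 - 72*d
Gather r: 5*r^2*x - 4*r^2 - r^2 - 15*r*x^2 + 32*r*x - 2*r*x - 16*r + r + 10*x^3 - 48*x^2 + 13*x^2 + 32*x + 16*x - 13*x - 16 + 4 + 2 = r^2*(5*x - 5) + r*(-15*x^2 + 30*x - 15) + 10*x^3 - 35*x^2 + 35*x - 10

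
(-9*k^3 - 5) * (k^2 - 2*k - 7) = -9*k^5 + 18*k^4 + 63*k^3 - 5*k^2 + 10*k + 35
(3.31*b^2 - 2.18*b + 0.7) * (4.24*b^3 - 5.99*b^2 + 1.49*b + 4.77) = 14.0344*b^5 - 29.0701*b^4 + 20.9581*b^3 + 8.3475*b^2 - 9.3556*b + 3.339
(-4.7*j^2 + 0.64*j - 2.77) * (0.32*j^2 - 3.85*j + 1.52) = -1.504*j^4 + 18.2998*j^3 - 10.4944*j^2 + 11.6373*j - 4.2104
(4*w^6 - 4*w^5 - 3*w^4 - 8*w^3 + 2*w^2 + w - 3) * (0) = 0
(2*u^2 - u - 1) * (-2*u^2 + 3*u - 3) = -4*u^4 + 8*u^3 - 7*u^2 + 3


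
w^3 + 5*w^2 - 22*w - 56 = (w - 4)*(w + 2)*(w + 7)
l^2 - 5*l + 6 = (l - 3)*(l - 2)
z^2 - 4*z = z*(z - 4)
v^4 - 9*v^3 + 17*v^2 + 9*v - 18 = (v - 6)*(v - 3)*(v - 1)*(v + 1)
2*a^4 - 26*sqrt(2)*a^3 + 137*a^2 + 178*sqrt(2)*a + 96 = (a - 8*sqrt(2))*(a - 6*sqrt(2))*(sqrt(2)*a + 1)^2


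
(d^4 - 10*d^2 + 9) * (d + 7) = d^5 + 7*d^4 - 10*d^3 - 70*d^2 + 9*d + 63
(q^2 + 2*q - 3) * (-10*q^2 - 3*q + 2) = -10*q^4 - 23*q^3 + 26*q^2 + 13*q - 6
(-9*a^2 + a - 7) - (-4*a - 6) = -9*a^2 + 5*a - 1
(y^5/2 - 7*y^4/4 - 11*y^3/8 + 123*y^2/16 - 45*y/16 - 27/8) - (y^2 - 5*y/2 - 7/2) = y^5/2 - 7*y^4/4 - 11*y^3/8 + 107*y^2/16 - 5*y/16 + 1/8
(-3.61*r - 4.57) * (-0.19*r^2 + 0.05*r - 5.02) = 0.6859*r^3 + 0.6878*r^2 + 17.8937*r + 22.9414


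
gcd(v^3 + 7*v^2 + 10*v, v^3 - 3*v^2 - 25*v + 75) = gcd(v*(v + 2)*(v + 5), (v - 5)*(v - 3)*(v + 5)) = v + 5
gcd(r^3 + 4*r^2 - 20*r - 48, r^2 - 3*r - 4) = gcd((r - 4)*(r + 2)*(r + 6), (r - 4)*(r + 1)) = r - 4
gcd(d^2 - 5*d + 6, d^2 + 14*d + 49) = 1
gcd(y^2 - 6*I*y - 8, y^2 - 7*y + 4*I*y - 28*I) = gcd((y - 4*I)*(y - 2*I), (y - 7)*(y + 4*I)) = 1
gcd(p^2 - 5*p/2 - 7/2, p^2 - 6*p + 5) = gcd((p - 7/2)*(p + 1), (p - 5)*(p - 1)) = 1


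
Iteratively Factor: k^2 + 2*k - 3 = (k + 3)*(k - 1)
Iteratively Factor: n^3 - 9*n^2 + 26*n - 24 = (n - 3)*(n^2 - 6*n + 8) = (n - 3)*(n - 2)*(n - 4)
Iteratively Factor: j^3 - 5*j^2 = (j)*(j^2 - 5*j) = j*(j - 5)*(j)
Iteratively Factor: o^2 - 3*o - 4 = (o - 4)*(o + 1)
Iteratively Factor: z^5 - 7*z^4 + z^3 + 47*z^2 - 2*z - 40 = (z - 4)*(z^4 - 3*z^3 - 11*z^2 + 3*z + 10) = (z - 4)*(z + 2)*(z^3 - 5*z^2 - z + 5) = (z - 4)*(z - 1)*(z + 2)*(z^2 - 4*z - 5) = (z - 5)*(z - 4)*(z - 1)*(z + 2)*(z + 1)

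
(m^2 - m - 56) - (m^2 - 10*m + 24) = 9*m - 80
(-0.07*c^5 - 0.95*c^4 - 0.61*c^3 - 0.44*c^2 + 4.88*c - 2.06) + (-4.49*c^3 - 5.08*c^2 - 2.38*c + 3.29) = -0.07*c^5 - 0.95*c^4 - 5.1*c^3 - 5.52*c^2 + 2.5*c + 1.23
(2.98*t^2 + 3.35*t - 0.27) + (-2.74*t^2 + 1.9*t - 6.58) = 0.24*t^2 + 5.25*t - 6.85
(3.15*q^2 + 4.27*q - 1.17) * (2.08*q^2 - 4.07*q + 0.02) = 6.552*q^4 - 3.9389*q^3 - 19.7495*q^2 + 4.8473*q - 0.0234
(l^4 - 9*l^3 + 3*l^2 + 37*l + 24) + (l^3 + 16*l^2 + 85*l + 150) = l^4 - 8*l^3 + 19*l^2 + 122*l + 174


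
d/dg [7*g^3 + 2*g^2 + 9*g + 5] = 21*g^2 + 4*g + 9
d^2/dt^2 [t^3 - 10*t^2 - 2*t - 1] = 6*t - 20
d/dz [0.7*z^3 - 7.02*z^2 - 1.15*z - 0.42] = 2.1*z^2 - 14.04*z - 1.15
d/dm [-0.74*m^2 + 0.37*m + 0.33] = 0.37 - 1.48*m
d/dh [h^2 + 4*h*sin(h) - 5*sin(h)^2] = 4*h*cos(h) + 2*h + 4*sin(h) - 5*sin(2*h)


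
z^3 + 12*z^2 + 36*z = z*(z + 6)^2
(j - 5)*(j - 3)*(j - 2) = j^3 - 10*j^2 + 31*j - 30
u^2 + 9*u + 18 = (u + 3)*(u + 6)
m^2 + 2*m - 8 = (m - 2)*(m + 4)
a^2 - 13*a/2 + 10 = (a - 4)*(a - 5/2)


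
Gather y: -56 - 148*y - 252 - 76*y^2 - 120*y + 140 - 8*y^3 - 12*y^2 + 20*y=-8*y^3 - 88*y^2 - 248*y - 168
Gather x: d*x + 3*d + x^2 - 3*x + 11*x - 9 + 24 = 3*d + x^2 + x*(d + 8) + 15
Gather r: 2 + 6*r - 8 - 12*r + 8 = 2 - 6*r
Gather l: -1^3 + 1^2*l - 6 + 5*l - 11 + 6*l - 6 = 12*l - 24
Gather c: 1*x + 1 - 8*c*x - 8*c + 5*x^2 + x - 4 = c*(-8*x - 8) + 5*x^2 + 2*x - 3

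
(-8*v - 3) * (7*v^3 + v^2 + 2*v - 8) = -56*v^4 - 29*v^3 - 19*v^2 + 58*v + 24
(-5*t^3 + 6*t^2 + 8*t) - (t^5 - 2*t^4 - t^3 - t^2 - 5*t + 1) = -t^5 + 2*t^4 - 4*t^3 + 7*t^2 + 13*t - 1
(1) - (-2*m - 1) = 2*m + 2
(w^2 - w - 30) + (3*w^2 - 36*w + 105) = 4*w^2 - 37*w + 75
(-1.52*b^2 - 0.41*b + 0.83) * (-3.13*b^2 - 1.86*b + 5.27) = 4.7576*b^4 + 4.1105*b^3 - 9.8457*b^2 - 3.7045*b + 4.3741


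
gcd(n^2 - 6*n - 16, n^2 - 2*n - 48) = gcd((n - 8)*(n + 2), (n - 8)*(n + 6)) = n - 8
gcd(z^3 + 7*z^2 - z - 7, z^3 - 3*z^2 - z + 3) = z^2 - 1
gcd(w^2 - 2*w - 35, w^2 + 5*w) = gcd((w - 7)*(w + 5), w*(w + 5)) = w + 5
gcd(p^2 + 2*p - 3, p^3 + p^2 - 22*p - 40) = 1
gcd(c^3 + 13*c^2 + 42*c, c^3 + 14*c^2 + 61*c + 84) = c + 7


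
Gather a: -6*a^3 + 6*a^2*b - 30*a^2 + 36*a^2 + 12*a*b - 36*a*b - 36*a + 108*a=-6*a^3 + a^2*(6*b + 6) + a*(72 - 24*b)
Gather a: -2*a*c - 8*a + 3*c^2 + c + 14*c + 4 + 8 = a*(-2*c - 8) + 3*c^2 + 15*c + 12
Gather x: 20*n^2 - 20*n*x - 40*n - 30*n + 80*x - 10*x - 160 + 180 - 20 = 20*n^2 - 70*n + x*(70 - 20*n)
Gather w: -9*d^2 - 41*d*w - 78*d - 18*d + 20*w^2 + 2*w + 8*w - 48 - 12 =-9*d^2 - 96*d + 20*w^2 + w*(10 - 41*d) - 60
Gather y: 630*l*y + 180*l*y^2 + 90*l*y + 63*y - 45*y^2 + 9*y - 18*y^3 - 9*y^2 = -18*y^3 + y^2*(180*l - 54) + y*(720*l + 72)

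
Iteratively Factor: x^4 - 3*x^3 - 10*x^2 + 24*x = (x - 2)*(x^3 - x^2 - 12*x) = x*(x - 2)*(x^2 - x - 12) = x*(x - 4)*(x - 2)*(x + 3)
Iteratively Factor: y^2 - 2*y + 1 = (y - 1)*(y - 1)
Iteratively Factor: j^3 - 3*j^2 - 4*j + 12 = (j - 2)*(j^2 - j - 6) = (j - 2)*(j + 2)*(j - 3)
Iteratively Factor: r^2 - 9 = (r + 3)*(r - 3)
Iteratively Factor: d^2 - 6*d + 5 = (d - 1)*(d - 5)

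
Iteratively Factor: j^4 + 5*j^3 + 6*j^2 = (j + 3)*(j^3 + 2*j^2) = (j + 2)*(j + 3)*(j^2) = j*(j + 2)*(j + 3)*(j)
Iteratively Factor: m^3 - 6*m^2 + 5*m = (m - 1)*(m^2 - 5*m) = (m - 5)*(m - 1)*(m)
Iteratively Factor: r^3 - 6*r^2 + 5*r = (r)*(r^2 - 6*r + 5) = r*(r - 1)*(r - 5)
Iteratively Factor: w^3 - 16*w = (w + 4)*(w^2 - 4*w) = w*(w + 4)*(w - 4)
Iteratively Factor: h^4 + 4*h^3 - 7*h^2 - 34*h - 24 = (h - 3)*(h^3 + 7*h^2 + 14*h + 8) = (h - 3)*(h + 1)*(h^2 + 6*h + 8) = (h - 3)*(h + 1)*(h + 2)*(h + 4)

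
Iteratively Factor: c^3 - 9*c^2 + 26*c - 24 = (c - 2)*(c^2 - 7*c + 12) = (c - 4)*(c - 2)*(c - 3)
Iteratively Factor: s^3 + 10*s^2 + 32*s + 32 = (s + 4)*(s^2 + 6*s + 8) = (s + 2)*(s + 4)*(s + 4)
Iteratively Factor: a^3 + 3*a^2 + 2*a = (a + 2)*(a^2 + a) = (a + 1)*(a + 2)*(a)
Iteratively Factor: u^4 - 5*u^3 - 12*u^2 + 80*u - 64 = (u - 4)*(u^3 - u^2 - 16*u + 16) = (u - 4)^2*(u^2 + 3*u - 4) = (u - 4)^2*(u - 1)*(u + 4)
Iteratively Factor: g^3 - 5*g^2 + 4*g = (g - 4)*(g^2 - g) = g*(g - 4)*(g - 1)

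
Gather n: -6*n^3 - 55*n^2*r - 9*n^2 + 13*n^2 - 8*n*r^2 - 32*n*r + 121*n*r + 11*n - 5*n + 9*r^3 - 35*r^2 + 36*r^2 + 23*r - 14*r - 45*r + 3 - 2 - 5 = -6*n^3 + n^2*(4 - 55*r) + n*(-8*r^2 + 89*r + 6) + 9*r^3 + r^2 - 36*r - 4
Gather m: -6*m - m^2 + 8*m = -m^2 + 2*m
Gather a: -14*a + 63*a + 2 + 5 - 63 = 49*a - 56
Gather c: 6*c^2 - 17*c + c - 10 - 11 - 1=6*c^2 - 16*c - 22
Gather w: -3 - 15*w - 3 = -15*w - 6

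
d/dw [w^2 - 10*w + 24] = 2*w - 10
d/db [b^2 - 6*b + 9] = 2*b - 6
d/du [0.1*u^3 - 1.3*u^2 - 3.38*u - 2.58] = 0.3*u^2 - 2.6*u - 3.38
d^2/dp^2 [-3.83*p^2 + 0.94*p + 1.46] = -7.66000000000000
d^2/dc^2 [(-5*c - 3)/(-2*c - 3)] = -36/(2*c + 3)^3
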